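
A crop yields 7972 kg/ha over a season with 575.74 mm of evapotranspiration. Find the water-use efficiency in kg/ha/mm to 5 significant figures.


Approach: apply the water-use efficiency ratio, WUE = yield/ET.
WUE = 7972 / 575.74 = 13.847 kg/ha/mm
Therefore the water-use efficiency = 13.847 kg/ha/mm.


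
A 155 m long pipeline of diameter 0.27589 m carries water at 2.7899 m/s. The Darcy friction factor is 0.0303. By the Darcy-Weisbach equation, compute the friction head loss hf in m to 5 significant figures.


Approach: apply the Darcy-Weisbach equation, hf = f*(L/D)*(v^2/(2g)).
hf = 0.0303 * (155/0.27589) * (2.7899^2 / (2*9.81))
hf = 6.7533 m
Therefore the friction head loss hf = 6.7533 m.


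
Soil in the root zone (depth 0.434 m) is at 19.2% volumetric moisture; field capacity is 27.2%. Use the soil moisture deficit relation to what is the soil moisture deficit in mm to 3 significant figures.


Approach: apply the soil moisture deficit relation, SMD = (FC - theta)/100 * depth * 1000.
SMD = (27.2 - 19.2)/100 * 0.434 * 1000 = 34.7 mm
Therefore the soil moisture deficit = 34.7 mm.


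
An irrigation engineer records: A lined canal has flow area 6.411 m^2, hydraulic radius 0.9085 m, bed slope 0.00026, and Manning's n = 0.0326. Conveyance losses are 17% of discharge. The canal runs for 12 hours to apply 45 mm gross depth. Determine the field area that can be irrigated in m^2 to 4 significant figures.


Approach: apply Manning's equation with a conveyance and depth budget, Q = (1/n)*A*R^(2/3)*S^(1/2); Q_field = Q*(1-loss); Area = Q_field*t/(d/1000).
Step 1 — canal discharge (Manning's equation):
  Q = (1/0.0326) * 6.411 * 0.9085^(2/3) * 0.00026^(1/2) = 2.97448 m^3/s
Step 2 — delivered flow: Q_field = 2.97448*(1 - 17/100) = 2.46882 m^3/s
Step 3 — volume delivered: V = 2.46882 * 12*3600 = 106653 m^3
Step 4 — area served: A = V / (depth/1000) = 106653 / 0.045 = 2370000 m^2
Therefore the field area that can be irrigated = 2370000 m^2.


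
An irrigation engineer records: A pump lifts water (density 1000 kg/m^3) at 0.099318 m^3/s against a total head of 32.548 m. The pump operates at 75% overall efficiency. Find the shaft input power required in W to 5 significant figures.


Approach: apply hydraulic power then efficiency conversion, P = rho*g*Q*H; P_in = P/eta.
Step 1 — hydraulic power (P = rho*g*Q*H):
  P = 1000 * 9.81 * 0.099318 * 32.548 = 31711.83 W
Step 2 — input power: P_in = P/eta = 31711.83 / 0.75 = 42282 W
Therefore the shaft input power required = 42282 W.


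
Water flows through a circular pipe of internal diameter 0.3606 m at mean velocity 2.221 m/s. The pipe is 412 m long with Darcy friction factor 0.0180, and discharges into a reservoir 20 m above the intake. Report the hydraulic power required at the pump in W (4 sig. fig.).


Approach: apply continuity + Darcy-Weisbach + hydraulic power, Q = A*v; hf = f*(L/D)*(v^2/(2g)); H = static + hf; P = rho*g*Q*H.
Step 1 — flow rate (continuity, Q = A*v):
  A = pi*(0.3606/2)^2 = 0.102127 m^2
  Q = 0.102127 * 2.221 = 0.226824 m^3/s
Step 2 — friction head loss (Darcy-Weisbach):
  hf = 0.0180 * (412/0.3606) * (2.221^2 / (2*9.81))
  hf = 5.17061 m
Step 3 — total head: H = 20 + 5.17061 = 25.1706 m
Step 4 — hydraulic power (P = rho*g*Q*H):
  P = 1000 * 9.81 * 0.226824 * 25.1706 = 56010 W
Therefore the hydraulic power required at the pump = 56010 W.


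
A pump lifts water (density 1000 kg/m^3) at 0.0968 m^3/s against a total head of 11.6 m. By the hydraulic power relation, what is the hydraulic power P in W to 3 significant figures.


Approach: apply the hydraulic power relation, P = rho*g*Q*H.
P = 1000 * 9.81 * 0.0968 * 11.6 = 11000 W
Therefore the hydraulic power P = 11000 W.


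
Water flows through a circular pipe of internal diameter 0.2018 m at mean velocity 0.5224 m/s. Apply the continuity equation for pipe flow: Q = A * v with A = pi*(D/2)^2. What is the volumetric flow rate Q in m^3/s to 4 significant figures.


A = pi*(0.2018/2)^2 = 0.0319840 m^2
Q = 0.0319840 * 0.5224 = 0.01671 m^3/s
Therefore the volumetric flow rate Q = 0.01671 m^3/s.


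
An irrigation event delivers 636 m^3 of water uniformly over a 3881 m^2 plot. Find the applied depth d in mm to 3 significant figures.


Approach: apply depth from volume over area, d = (V/A)*1000.
d = (636 / 3881) * 1000 = 164 mm
Therefore the applied depth d = 164 mm.


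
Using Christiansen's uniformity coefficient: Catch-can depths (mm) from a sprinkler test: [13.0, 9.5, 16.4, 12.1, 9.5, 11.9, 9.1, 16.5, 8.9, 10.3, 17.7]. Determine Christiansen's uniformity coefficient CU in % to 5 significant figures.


Approach: apply Christiansen's uniformity coefficient, CU = (1 - mean_abs_deviation/mean)*100.
mean = 12.26364 mm
mean |d_i - mean| = 2.644628 mm
CU = (1 - 2.644628/12.26364)*100 = 78.435 %
Therefore Christiansen's uniformity coefficient CU = 78.435 %.


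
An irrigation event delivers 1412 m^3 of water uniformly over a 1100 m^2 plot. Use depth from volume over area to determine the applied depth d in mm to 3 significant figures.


Approach: apply depth from volume over area, d = (V/A)*1000.
d = (1412 / 1100) * 1000 = 1280 mm
Therefore the applied depth d = 1280 mm.


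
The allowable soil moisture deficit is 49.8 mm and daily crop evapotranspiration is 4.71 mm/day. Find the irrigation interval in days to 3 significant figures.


Approach: apply the irrigation interval relation, interval = SMD / ETc.
interval = 49.8 / 4.71 = 10.6 days
Therefore the irrigation interval = 10.6 days.


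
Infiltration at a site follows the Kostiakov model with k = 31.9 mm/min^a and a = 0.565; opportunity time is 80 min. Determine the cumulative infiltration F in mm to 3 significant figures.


Approach: apply the Kostiakov infiltration equation, F = k*t^a.
F = 31.9 * 80^0.565 = 379 mm
Therefore the cumulative infiltration F = 379 mm.


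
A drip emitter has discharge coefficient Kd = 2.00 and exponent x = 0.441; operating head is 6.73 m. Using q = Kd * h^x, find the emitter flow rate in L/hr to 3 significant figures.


q = 2.00 * 6.73^0.441 = 4.64 L/hr
Therefore the emitter flow rate = 4.64 L/hr.


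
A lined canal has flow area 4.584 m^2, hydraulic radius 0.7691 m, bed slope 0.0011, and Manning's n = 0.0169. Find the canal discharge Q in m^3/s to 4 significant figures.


Approach: apply Manning's equation, Q = (1/n)*A*R^(2/3)*S^(1/2).
Q = (1/0.0169) * 4.584 * 0.7691^(2/3) * 0.0011^(1/2) = 7.552 m^3/s
Therefore the canal discharge Q = 7.552 m^3/s.


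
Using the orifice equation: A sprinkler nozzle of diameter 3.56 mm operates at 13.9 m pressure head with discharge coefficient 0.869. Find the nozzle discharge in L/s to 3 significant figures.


Approach: apply the orifice equation, Q = Cd*A*sqrt(2*g*h), A = pi*(d/2)^2.
A = pi*(3.56e-3/2)^2 = 9.9538e-06 m^2
Q = 0.869 * 9.9538e-06 * sqrt(2*9.81*13.9) * 1000 = 0.143 L/s
Therefore the nozzle discharge = 0.143 L/s.


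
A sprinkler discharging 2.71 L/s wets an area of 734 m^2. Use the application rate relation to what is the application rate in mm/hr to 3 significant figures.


Approach: apply the application rate relation, rate = (Q/A)*3600.
rate = (2.71 / 734) * 3600 = 13.3 mm/hr
Therefore the application rate = 13.3 mm/hr.


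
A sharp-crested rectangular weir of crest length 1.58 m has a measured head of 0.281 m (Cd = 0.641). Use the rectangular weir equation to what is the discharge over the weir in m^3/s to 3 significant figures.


Approach: apply the rectangular weir equation, Q = (2/3)*Cd*L*sqrt(2g)*H^1.5.
Q = (2/3)*0.641*1.58*sqrt(2*9.81)*0.281^1.5 = 0.445 m^3/s
Therefore the discharge over the weir = 0.445 m^3/s.


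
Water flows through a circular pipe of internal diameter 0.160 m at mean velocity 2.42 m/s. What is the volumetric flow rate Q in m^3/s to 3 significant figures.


Approach: apply the continuity equation for pipe flow, Q = A * v with A = pi*(D/2)^2.
A = pi*(0.160/2)^2 = 0.020106 m^2
Q = 0.020106 * 2.42 = 0.0487 m^3/s
Therefore the volumetric flow rate Q = 0.0487 m^3/s.


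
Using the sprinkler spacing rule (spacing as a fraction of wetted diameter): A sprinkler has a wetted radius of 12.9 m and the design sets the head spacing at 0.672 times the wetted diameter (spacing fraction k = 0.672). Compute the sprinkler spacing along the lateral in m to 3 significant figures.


Approach: apply the sprinkler spacing rule (spacing as a fraction of wetted diameter), S = k*(2*R).
S = 0.672 * (2 * 12.9) = 17.3 m
Therefore the sprinkler spacing along the lateral = 17.3 m.


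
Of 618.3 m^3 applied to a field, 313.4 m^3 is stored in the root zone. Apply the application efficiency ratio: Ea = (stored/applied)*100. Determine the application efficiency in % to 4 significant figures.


Ea = (313.4/618.3)*100 = 50.69 %
Therefore the application efficiency = 50.69 %.


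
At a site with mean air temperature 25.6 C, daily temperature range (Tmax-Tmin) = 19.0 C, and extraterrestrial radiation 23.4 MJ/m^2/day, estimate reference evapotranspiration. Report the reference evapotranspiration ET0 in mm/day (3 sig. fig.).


Approach: apply the Hargreaves-Samani method, ET0 = 0.0023*(Tmean+17.8)*sqrt(Tmax-Tmin)*0.408*Ra.
ET0 = 0.0023*(25.6+17.8)*sqrt(19.0)*0.408*23.4 = 4.15 mm/day
Therefore the reference evapotranspiration ET0 = 4.15 mm/day.


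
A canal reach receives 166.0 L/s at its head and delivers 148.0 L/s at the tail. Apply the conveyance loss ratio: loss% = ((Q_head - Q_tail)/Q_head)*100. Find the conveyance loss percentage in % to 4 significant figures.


loss = ((166.0 - 148.0)/166.0)*100 = 10.84 %
Therefore the conveyance loss percentage = 10.84 %.


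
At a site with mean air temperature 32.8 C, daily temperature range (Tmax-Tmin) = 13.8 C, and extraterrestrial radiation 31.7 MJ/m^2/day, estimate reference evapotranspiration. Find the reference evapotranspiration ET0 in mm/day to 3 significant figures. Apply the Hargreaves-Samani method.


Approach: apply the Hargreaves-Samani method, ET0 = 0.0023*(Tmean+17.8)*sqrt(Tmax-Tmin)*0.408*Ra.
ET0 = 0.0023*(32.8+17.8)*sqrt(13.8)*0.408*31.7 = 5.59 mm/day
Therefore the reference evapotranspiration ET0 = 5.59 mm/day.


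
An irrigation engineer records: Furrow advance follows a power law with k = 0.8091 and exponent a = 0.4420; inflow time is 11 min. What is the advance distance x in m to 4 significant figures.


Approach: apply the power-law advance function, x = k*t^a.
x = 0.8091 * 11^0.4420 = 2.335 m
Therefore the advance distance x = 2.335 m.


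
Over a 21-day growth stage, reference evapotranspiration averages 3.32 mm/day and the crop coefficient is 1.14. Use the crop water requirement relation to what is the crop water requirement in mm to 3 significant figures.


Approach: apply the crop water requirement relation, CWR = ET0 * Kc * days.
CWR = 3.32 * 1.14 * 21 = 79.5 mm
Therefore the crop water requirement = 79.5 mm.


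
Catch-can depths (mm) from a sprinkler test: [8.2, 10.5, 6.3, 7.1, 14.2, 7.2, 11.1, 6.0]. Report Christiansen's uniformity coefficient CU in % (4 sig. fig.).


Approach: apply Christiansen's uniformity coefficient, CU = (1 - mean_abs_deviation/mean)*100.
mean = 8.82500 mm
mean |d_i - mean| = 2.33125 mm
CU = (1 - 2.33125/8.82500)*100 = 73.58 %
Therefore Christiansen's uniformity coefficient CU = 73.58 %.


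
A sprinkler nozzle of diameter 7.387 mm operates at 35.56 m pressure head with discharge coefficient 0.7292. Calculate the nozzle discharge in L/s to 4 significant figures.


Approach: apply the orifice equation, Q = Cd*A*sqrt(2*g*h), A = pi*(d/2)^2.
A = pi*(7.387e-3/2)^2 = 4.28574e-05 m^2
Q = 0.7292 * 4.28574e-05 * sqrt(2*9.81*35.56) * 1000 = 0.8255 L/s
Therefore the nozzle discharge = 0.8255 L/s.


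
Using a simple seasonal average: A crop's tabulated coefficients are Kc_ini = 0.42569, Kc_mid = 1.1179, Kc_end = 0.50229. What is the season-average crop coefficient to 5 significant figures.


Approach: apply a simple seasonal average, Kc_avg = (Kc_ini + Kc_mid + Kc_end)/3.
Kc_avg = (0.42569 + 1.1179 + 0.50229)/3 = 0.68196
Therefore the season-average crop coefficient = 0.68196.


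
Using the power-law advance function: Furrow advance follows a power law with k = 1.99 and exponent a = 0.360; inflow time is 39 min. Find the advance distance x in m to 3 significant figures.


Approach: apply the power-law advance function, x = k*t^a.
x = 1.99 * 39^0.360 = 7.44 m
Therefore the advance distance x = 7.44 m.


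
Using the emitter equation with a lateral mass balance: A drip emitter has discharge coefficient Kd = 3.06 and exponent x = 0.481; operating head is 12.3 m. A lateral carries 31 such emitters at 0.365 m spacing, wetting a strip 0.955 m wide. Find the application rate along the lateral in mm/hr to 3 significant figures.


Approach: apply the emitter equation with a lateral mass balance, q = Kd*h^x; Q = n*q; rate = Q/(n*spacing*width).
Step 1 — single emitter flow (q = Kd*h^x):
  q = 3.06 * 12.3^0.481 = 10.232 L/hr
Step 2 — total lateral flow: Q = 31 * 10.232 = 317.20 L/hr
Step 3 — wetted area: A = 31 * 0.365 * 0.955 = 10.806 m^2
Step 4 — application rate: Q/A = 317.20/10.806 = 29.4 mm/hr
Therefore the application rate along the lateral = 29.4 mm/hr.


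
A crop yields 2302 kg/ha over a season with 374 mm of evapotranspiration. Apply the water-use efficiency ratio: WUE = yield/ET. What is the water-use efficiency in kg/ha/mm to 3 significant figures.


WUE = 2302 / 374 = 6.16 kg/ha/mm
Therefore the water-use efficiency = 6.16 kg/ha/mm.


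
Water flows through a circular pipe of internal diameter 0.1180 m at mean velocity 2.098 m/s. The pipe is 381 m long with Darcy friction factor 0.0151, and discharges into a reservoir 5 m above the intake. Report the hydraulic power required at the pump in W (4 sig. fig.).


Approach: apply continuity + Darcy-Weisbach + hydraulic power, Q = A*v; hf = f*(L/D)*(v^2/(2g)); H = static + hf; P = rho*g*Q*H.
Step 1 — flow rate (continuity, Q = A*v):
  A = pi*(0.1180/2)^2 = 0.0109359 m^2
  Q = 0.0109359 * 2.098 = 0.0229435 m^3/s
Step 2 — friction head loss (Darcy-Weisbach):
  hf = 0.0151 * (381/0.1180) * (2.098^2 / (2*9.81))
  hf = 10.9378 m
Step 3 — total head: H = 5 + 10.9378 = 15.9378 m
Step 4 — hydraulic power (P = rho*g*Q*H):
  P = 1000 * 9.81 * 0.0229435 * 15.9378 = 3587 W
Therefore the hydraulic power required at the pump = 3587 W.


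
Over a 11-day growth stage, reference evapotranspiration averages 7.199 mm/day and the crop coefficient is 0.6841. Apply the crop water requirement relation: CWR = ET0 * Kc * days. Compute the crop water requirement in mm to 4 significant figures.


CWR = 7.199 * 0.6841 * 11 = 54.17 mm
Therefore the crop water requirement = 54.17 mm.


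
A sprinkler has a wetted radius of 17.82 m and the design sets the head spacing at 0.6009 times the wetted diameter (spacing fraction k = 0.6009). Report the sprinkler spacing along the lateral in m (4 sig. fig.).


Approach: apply the sprinkler spacing rule (spacing as a fraction of wetted diameter), S = k*(2*R).
S = 0.6009 * (2 * 17.82) = 21.42 m
Therefore the sprinkler spacing along the lateral = 21.42 m.


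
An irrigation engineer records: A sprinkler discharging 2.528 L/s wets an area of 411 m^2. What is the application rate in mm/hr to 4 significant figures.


Approach: apply the application rate relation, rate = (Q/A)*3600.
rate = (2.528 / 411) * 3600 = 22.14 mm/hr
Therefore the application rate = 22.14 mm/hr.


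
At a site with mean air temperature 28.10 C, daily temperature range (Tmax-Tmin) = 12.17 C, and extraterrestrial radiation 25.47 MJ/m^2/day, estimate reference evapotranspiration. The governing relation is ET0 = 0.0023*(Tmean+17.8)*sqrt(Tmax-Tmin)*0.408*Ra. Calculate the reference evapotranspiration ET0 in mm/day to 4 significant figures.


ET0 = 0.0023*(28.10+17.8)*sqrt(12.17)*0.408*25.47 = 3.827 mm/day
Therefore the reference evapotranspiration ET0 = 3.827 mm/day.


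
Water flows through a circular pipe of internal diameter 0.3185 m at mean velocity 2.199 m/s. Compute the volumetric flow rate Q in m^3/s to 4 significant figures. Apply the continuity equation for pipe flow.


Approach: apply the continuity equation for pipe flow, Q = A * v with A = pi*(D/2)^2.
A = pi*(0.3185/2)^2 = 0.0796726 m^2
Q = 0.0796726 * 2.199 = 0.1752 m^3/s
Therefore the volumetric flow rate Q = 0.1752 m^3/s.


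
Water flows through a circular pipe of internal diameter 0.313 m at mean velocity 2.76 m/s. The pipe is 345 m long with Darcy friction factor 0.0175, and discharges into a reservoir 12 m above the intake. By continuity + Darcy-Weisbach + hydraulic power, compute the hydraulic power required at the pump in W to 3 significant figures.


Approach: apply continuity + Darcy-Weisbach + hydraulic power, Q = A*v; hf = f*(L/D)*(v^2/(2g)); H = static + hf; P = rho*g*Q*H.
Step 1 — flow rate (continuity, Q = A*v):
  A = pi*(0.313/2)^2 = 0.076945 m^2
  Q = 0.076945 * 2.76 = 0.21237 m^3/s
Step 2 — friction head loss (Darcy-Weisbach):
  hf = 0.0175 * (345/0.313) * (2.76^2 / (2*9.81))
  hf = 7.4891 m
Step 3 — total head: H = 12 + 7.4891 = 19.489 m
Step 4 — hydraulic power (P = rho*g*Q*H):
  P = 1000 * 9.81 * 0.21237 * 19.489 = 40600 W
Therefore the hydraulic power required at the pump = 40600 W.


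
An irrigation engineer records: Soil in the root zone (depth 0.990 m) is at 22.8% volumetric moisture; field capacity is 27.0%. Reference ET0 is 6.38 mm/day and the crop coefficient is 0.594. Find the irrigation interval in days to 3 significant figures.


Approach: apply soil-water budget scheduling, SMD = (FC-theta)/100*depth*1000; ETc = ET0*Kc; interval = SMD/ETc.
Step 1 — soil moisture deficit:
  SMD = (27.0 - 22.8)/100 * 0.990 * 1000 = 41.580 mm
Step 2 — daily crop ET (ETc = ET0*Kc):
  ETc = 6.38 * 0.594 = 3.7897 mm/day
Step 3 — irrigation interval (SMD/ETc):
  interval = 41.580 / 3.7897 = 11.0 days
Therefore the irrigation interval = 11.0 days.


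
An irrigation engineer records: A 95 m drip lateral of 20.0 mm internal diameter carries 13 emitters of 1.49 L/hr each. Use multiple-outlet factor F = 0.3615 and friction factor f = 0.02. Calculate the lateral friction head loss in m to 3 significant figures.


Approach: apply Darcy-Weisbach with the multiple-outlet F-factor, Q = n*q/(3600*1000) m^3/s; v = Q/A; hf = F*f*(L/D)*(v^2/(2g)).
Q = 13*1.49/(3600*1000) = 5.3806e-06 m^3/s
A = pi*(20.0e-3/2)^2 = 3.1416e-04 m^2, so v = Q/A = 0.017127 m/s
hf = 0.3615*0.02*(95/0.0200)*(0.017127^2/(2*9.81)) = 0.000513 m
Therefore the lateral friction head loss = 0.000513 m.


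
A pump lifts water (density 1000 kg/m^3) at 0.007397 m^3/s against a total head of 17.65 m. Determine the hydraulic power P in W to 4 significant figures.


Approach: apply the hydraulic power relation, P = rho*g*Q*H.
P = 1000 * 9.81 * 0.007397 * 17.65 = 1281 W
Therefore the hydraulic power P = 1281 W.


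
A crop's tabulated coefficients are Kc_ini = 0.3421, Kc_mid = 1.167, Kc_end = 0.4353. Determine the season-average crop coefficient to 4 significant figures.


Approach: apply a simple seasonal average, Kc_avg = (Kc_ini + Kc_mid + Kc_end)/3.
Kc_avg = (0.3421 + 1.167 + 0.4353)/3 = 0.6481
Therefore the season-average crop coefficient = 0.6481.


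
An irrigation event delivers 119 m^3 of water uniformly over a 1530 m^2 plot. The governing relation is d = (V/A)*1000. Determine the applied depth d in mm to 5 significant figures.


d = (119 / 1530) * 1000 = 77.778 mm
Therefore the applied depth d = 77.778 mm.


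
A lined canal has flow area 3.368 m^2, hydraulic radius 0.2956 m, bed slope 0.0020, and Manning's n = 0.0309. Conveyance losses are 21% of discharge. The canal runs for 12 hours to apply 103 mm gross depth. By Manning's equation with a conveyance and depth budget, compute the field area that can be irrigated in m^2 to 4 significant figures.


Approach: apply Manning's equation with a conveyance and depth budget, Q = (1/n)*A*R^(2/3)*S^(1/2); Q_field = Q*(1-loss); Area = Q_field*t/(d/1000).
Step 1 — canal discharge (Manning's equation):
  Q = (1/0.0309) * 3.368 * 0.2956^(2/3) * 0.0020^(1/2) = 2.16304 m^3/s
Step 2 — delivered flow: Q_field = 2.16304*(1 - 21/100) = 1.70880 m^3/s
Step 3 — volume delivered: V = 1.70880 * 12*3600 = 73820.3 m^3
Step 4 — area served: A = V / (depth/1000) = 73820.3 / 0.103 = 716700 m^2
Therefore the field area that can be irrigated = 716700 m^2.


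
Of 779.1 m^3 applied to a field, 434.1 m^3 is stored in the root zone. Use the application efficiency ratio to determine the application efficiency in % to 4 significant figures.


Approach: apply the application efficiency ratio, Ea = (stored/applied)*100.
Ea = (434.1/779.1)*100 = 55.72 %
Therefore the application efficiency = 55.72 %.


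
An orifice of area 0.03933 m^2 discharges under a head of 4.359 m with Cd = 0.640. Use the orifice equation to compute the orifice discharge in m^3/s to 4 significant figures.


Approach: apply the orifice equation, Q = Cd*A*sqrt(2*g*h).
Q = 0.640 * 0.03933 * sqrt(2*9.81*4.359) = 0.2328 m^3/s
Therefore the orifice discharge = 0.2328 m^3/s.


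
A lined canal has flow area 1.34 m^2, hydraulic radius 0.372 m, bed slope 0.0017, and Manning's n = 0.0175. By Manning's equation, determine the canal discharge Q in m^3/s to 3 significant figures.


Approach: apply Manning's equation, Q = (1/n)*A*R^(2/3)*S^(1/2).
Q = (1/0.0175) * 1.34 * 0.372^(2/3) * 0.0017^(1/2) = 1.63 m^3/s
Therefore the canal discharge Q = 1.63 m^3/s.


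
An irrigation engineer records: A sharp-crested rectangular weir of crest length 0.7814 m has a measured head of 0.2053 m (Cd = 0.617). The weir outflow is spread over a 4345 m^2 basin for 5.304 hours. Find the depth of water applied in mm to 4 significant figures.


Approach: apply the rectangular weir equation with a volume-to-depth conversion, Q = (2/3)*Cd*L*sqrt(2g)*H^1.5; d = Q*t/A * 1000.
Step 1 — weir discharge:
  Q = (2/3)*0.617*0.7814*sqrt(2*9.81)*0.2053^1.5 = 0.132434 m^3/s
Step 2 — volume: V = 0.132434 * 5.304*3600 = 2528.75 m^3
Step 3 — depth: d = V/A * 1000 = 2528.75/4345 * 1000 = 582.0 mm
Therefore the depth of water applied = 582.0 mm.


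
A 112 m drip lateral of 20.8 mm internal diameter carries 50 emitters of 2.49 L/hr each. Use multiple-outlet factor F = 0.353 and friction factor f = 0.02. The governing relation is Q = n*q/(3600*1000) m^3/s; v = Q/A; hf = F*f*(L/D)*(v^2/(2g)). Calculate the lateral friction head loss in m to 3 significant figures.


Q = 50*2.49/(3600*1000) = 3.4583e-05 m^3/s
A = pi*(20.8e-3/2)^2 = 3.3979e-04 m^2, so v = Q/A = 0.10178 m/s
hf = 0.353*0.02*(112/0.0208)*(0.10178^2/(2*9.81)) = 0.0201 m
Therefore the lateral friction head loss = 0.0201 m.


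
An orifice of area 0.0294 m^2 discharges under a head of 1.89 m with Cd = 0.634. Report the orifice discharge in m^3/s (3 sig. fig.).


Approach: apply the orifice equation, Q = Cd*A*sqrt(2*g*h).
Q = 0.634 * 0.0294 * sqrt(2*9.81*1.89) = 0.114 m^3/s
Therefore the orifice discharge = 0.114 m^3/s.


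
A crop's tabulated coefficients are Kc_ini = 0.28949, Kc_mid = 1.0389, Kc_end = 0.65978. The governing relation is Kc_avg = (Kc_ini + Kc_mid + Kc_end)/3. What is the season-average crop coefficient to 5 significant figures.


Kc_avg = (0.28949 + 1.0389 + 0.65978)/3 = 0.66272
Therefore the season-average crop coefficient = 0.66272.


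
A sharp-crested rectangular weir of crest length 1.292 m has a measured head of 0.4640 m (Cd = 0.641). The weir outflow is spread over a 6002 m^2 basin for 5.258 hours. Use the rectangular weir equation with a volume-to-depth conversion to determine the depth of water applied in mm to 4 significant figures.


Approach: apply the rectangular weir equation with a volume-to-depth conversion, Q = (2/3)*Cd*L*sqrt(2g)*H^1.5; d = Q*t/A * 1000.
Step 1 — weir discharge:
  Q = (2/3)*0.641*1.292*sqrt(2*9.81)*0.4640^1.5 = 0.772958 m^3/s
Step 2 — volume: V = 0.772958 * 5.258*3600 = 14631.2 m^3
Step 3 — depth: d = V/A * 1000 = 14631.2/6002 * 1000 = 2438 mm
Therefore the depth of water applied = 2438 mm.


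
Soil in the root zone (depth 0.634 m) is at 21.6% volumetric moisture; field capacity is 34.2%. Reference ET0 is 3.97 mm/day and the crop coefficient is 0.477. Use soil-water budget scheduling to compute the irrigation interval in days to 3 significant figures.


Approach: apply soil-water budget scheduling, SMD = (FC-theta)/100*depth*1000; ETc = ET0*Kc; interval = SMD/ETc.
Step 1 — soil moisture deficit:
  SMD = (34.2 - 21.6)/100 * 0.634 * 1000 = 79.884 mm
Step 2 — daily crop ET (ETc = ET0*Kc):
  ETc = 3.97 * 0.477 = 1.8937 mm/day
Step 3 — irrigation interval (SMD/ETc):
  interval = 79.884 / 1.8937 = 42.2 days
Therefore the irrigation interval = 42.2 days.


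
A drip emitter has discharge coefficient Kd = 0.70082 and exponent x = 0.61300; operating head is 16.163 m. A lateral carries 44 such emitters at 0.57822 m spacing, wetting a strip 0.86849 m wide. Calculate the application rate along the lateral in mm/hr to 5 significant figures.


Approach: apply the emitter equation with a lateral mass balance, q = Kd*h^x; Q = n*q; rate = Q/(n*spacing*width).
Step 1 — single emitter flow (q = Kd*h^x):
  q = 0.70082 * 16.163^0.61300 = 3.858606 L/hr
Step 2 — total lateral flow: Q = 44 * 3.858606 = 169.7787 L/hr
Step 3 — wetted area: A = 44 * 0.57822 * 0.86849 = 22.09584 m^2
Step 4 — application rate: Q/A = 169.7787/22.09584 = 7.6837 mm/hr
Therefore the application rate along the lateral = 7.6837 mm/hr.


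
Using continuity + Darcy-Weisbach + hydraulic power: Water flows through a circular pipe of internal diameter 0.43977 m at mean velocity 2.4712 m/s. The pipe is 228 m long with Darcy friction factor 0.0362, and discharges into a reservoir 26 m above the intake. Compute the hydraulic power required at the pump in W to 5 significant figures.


Approach: apply continuity + Darcy-Weisbach + hydraulic power, Q = A*v; hf = f*(L/D)*(v^2/(2g)); H = static + hf; P = rho*g*Q*H.
Step 1 — flow rate (continuity, Q = A*v):
  A = pi*(0.43977/2)^2 = 0.1518942 m^2
  Q = 0.1518942 * 2.4712 = 0.3753609 m^3/s
Step 2 — friction head loss (Darcy-Weisbach):
  hf = 0.0362 * (228/0.43977) * (2.4712^2 / (2*9.81))
  hf = 5.841638 m
Step 3 — total head: H = 26 + 5.841638 = 31.84164 m
Step 4 — hydraulic power (P = rho*g*Q*H):
  P = 1000 * 9.81 * 0.3753609 * 31.84164 = 117250 W
Therefore the hydraulic power required at the pump = 117250 W.


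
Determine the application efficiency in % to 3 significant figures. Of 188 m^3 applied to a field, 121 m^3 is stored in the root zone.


Approach: apply the application efficiency ratio, Ea = (stored/applied)*100.
Ea = (121/188)*100 = 64.4 %
Therefore the application efficiency = 64.4 %.


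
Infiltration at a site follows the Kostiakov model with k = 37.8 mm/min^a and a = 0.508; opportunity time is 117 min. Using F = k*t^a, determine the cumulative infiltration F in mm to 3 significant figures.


F = 37.8 * 117^0.508 = 425 mm
Therefore the cumulative infiltration F = 425 mm.


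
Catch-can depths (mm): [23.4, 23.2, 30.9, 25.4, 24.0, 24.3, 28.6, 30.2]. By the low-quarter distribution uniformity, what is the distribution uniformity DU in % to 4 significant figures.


Approach: apply the low-quarter distribution uniformity, DU = (mean of lowest quarter of readings / overall mean)*100.
sorted lowest 2 of 8: [23.2, 23.4] -> mean = 23.3000 mm
overall mean = 26.2500 mm
DU = (23.3000/26.2500)*100 = 88.76 %
Therefore the distribution uniformity DU = 88.76 %.


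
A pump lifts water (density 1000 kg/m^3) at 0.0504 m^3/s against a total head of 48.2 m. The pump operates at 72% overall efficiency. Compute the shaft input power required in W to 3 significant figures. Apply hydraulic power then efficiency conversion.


Approach: apply hydraulic power then efficiency conversion, P = rho*g*Q*H; P_in = P/eta.
Step 1 — hydraulic power (P = rho*g*Q*H):
  P = 1000 * 9.81 * 0.0504 * 48.2 = 23831 W
Step 2 — input power: P_in = P/eta = 23831 / 0.72 = 33100 W
Therefore the shaft input power required = 33100 W.


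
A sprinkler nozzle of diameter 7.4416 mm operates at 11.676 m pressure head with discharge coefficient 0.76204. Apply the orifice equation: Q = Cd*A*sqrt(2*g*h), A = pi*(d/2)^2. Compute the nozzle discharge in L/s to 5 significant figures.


A = pi*(7.4416e-3/2)^2 = 4.349332e-05 m^2
Q = 0.76204 * 4.349332e-05 * sqrt(2*9.81*11.676) * 1000 = 0.50165 L/s
Therefore the nozzle discharge = 0.50165 L/s.


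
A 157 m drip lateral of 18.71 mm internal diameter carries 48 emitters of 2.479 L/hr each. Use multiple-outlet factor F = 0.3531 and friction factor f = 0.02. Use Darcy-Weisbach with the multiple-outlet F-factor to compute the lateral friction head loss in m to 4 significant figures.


Approach: apply Darcy-Weisbach with the multiple-outlet F-factor, Q = n*q/(3600*1000) m^3/s; v = Q/A; hf = F*f*(L/D)*(v^2/(2g)).
Q = 48*2.479/(3600*1000) = 3.30533e-05 m^3/s
A = pi*(18.71e-3/2)^2 = 2.74940e-04 m^2, so v = Q/A = 0.120220 m/s
hf = 0.3531*0.02*(157/0.01871)*(0.120220^2/(2*9.81)) = 0.04365 m
Therefore the lateral friction head loss = 0.04365 m.


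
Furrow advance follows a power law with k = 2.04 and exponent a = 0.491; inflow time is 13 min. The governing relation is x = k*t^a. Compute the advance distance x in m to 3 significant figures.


x = 2.04 * 13^0.491 = 7.19 m
Therefore the advance distance x = 7.19 m.


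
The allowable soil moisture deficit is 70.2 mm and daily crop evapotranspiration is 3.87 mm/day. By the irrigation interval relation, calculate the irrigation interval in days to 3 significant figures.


Approach: apply the irrigation interval relation, interval = SMD / ETc.
interval = 70.2 / 3.87 = 18.1 days
Therefore the irrigation interval = 18.1 days.


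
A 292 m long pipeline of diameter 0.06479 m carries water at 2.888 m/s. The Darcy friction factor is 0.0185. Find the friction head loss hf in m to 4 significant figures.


Approach: apply the Darcy-Weisbach equation, hf = f*(L/D)*(v^2/(2g)).
hf = 0.0185 * (292/0.06479) * (2.888^2 / (2*9.81))
hf = 35.44 m
Therefore the friction head loss hf = 35.44 m.


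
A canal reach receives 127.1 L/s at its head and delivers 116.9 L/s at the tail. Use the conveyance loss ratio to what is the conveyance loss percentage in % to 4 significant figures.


Approach: apply the conveyance loss ratio, loss% = ((Q_head - Q_tail)/Q_head)*100.
loss = ((127.1 - 116.9)/127.1)*100 = 8.025 %
Therefore the conveyance loss percentage = 8.025 %.


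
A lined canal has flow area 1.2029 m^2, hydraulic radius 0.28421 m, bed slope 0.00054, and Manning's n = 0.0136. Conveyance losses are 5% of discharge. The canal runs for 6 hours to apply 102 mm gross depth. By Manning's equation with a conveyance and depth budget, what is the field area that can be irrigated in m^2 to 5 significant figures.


Approach: apply Manning's equation with a conveyance and depth budget, Q = (1/n)*A*R^(2/3)*S^(1/2); Q_field = Q*(1-loss); Area = Q_field*t/(d/1000).
Step 1 — canal discharge (Manning's equation):
  Q = (1/0.0136) * 1.2029 * 0.28421^(2/3) * 0.00054^(1/2) = 0.8884788 m^3/s
Step 2 — delivered flow: Q_field = 0.8884788*(1 - 5/100) = 0.8440549 m^3/s
Step 3 — volume delivered: V = 0.8440549 * 6*3600 = 18231.58 m^3
Step 4 — area served: A = V / (depth/1000) = 18231.58 / 0.102 = 178740 m^2
Therefore the field area that can be irrigated = 178740 m^2.


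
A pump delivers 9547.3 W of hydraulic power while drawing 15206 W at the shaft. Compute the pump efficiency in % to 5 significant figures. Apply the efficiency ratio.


Approach: apply the efficiency ratio, eta = (P_out/P_in)*100.
eta = (9547.3 / 15206) * 100 = 62.786 %
Therefore the pump efficiency = 62.786 %.


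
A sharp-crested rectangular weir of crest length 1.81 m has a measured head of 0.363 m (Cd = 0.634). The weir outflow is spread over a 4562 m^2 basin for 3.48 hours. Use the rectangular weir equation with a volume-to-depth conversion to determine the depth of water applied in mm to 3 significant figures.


Approach: apply the rectangular weir equation with a volume-to-depth conversion, Q = (2/3)*Cd*L*sqrt(2g)*H^1.5; d = Q*t/A * 1000.
Step 1 — weir discharge:
  Q = (2/3)*0.634*1.81*sqrt(2*9.81)*0.363^1.5 = 0.74112 m^3/s
Step 2 — volume: V = 0.74112 * 3.48*3600 = 9284.7 m^3
Step 3 — depth: d = V/A * 1000 = 9284.7/4562 * 1000 = 2040 mm
Therefore the depth of water applied = 2040 mm.


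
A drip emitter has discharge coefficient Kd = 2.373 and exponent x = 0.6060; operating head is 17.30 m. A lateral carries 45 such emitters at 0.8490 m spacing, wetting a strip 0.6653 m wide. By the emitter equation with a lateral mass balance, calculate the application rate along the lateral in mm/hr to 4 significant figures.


Approach: apply the emitter equation with a lateral mass balance, q = Kd*h^x; Q = n*q; rate = Q/(n*spacing*width).
Step 1 — single emitter flow (q = Kd*h^x):
  q = 2.373 * 17.30^0.6060 = 13.3522 L/hr
Step 2 — total lateral flow: Q = 45 * 13.3522 = 600.850 L/hr
Step 3 — wetted area: A = 45 * 0.8490 * 0.6653 = 25.4178 m^2
Step 4 — application rate: Q/A = 600.850/25.4178 = 23.64 mm/hr
Therefore the application rate along the lateral = 23.64 mm/hr.


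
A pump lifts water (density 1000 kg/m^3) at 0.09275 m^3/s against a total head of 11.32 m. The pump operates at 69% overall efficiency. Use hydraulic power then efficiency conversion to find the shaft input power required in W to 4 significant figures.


Approach: apply hydraulic power then efficiency conversion, P = rho*g*Q*H; P_in = P/eta.
Step 1 — hydraulic power (P = rho*g*Q*H):
  P = 1000 * 9.81 * 0.09275 * 11.32 = 10299.8 W
Step 2 — input power: P_in = P/eta = 10299.8 / 0.69 = 14930 W
Therefore the shaft input power required = 14930 W.


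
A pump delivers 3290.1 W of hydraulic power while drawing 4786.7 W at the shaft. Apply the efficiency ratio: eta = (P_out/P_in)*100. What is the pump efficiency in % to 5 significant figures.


eta = (3290.1 / 4786.7) * 100 = 68.734 %
Therefore the pump efficiency = 68.734 %.


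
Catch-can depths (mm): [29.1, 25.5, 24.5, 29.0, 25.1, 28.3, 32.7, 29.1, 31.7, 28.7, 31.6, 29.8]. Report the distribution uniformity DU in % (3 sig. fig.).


Approach: apply the low-quarter distribution uniformity, DU = (mean of lowest quarter of readings / overall mean)*100.
sorted lowest 3 of 12: [24.5, 25.1, 25.5] -> mean = 25.033 mm
overall mean = 28.758 mm
DU = (25.033/28.758)*100 = 87.0 %
Therefore the distribution uniformity DU = 87.0 %.


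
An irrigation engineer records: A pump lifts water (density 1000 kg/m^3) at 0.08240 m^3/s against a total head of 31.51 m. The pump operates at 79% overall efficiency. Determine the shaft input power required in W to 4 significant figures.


Approach: apply hydraulic power then efficiency conversion, P = rho*g*Q*H; P_in = P/eta.
Step 1 — hydraulic power (P = rho*g*Q*H):
  P = 1000 * 9.81 * 0.08240 * 31.51 = 25470.9 W
Step 2 — input power: P_in = P/eta = 25470.9 / 0.79 = 32240 W
Therefore the shaft input power required = 32240 W.


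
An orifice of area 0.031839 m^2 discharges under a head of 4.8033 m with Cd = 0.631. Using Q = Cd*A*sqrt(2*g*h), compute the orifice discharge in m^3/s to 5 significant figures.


Q = 0.631 * 0.031839 * sqrt(2*9.81*4.8033) = 0.19503 m^3/s
Therefore the orifice discharge = 0.19503 m^3/s.


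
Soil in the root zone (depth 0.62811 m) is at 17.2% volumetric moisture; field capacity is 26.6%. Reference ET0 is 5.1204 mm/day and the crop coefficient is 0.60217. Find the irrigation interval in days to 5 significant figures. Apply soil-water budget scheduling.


Approach: apply soil-water budget scheduling, SMD = (FC-theta)/100*depth*1000; ETc = ET0*Kc; interval = SMD/ETc.
Step 1 — soil moisture deficit:
  SMD = (26.6 - 17.2)/100 * 0.62811 * 1000 = 59.04234 mm
Step 2 — daily crop ET (ETc = ET0*Kc):
  ETc = 5.1204 * 0.60217 = 3.083351 mm/day
Step 3 — irrigation interval (SMD/ETc):
  interval = 59.04234 / 3.083351 = 19.149 days
Therefore the irrigation interval = 19.149 days.


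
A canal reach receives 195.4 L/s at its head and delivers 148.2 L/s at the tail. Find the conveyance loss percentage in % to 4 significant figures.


Approach: apply the conveyance loss ratio, loss% = ((Q_head - Q_tail)/Q_head)*100.
loss = ((195.4 - 148.2)/195.4)*100 = 24.16 %
Therefore the conveyance loss percentage = 24.16 %.


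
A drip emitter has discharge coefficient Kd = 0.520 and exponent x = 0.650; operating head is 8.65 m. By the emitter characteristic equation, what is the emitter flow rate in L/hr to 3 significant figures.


Approach: apply the emitter characteristic equation, q = Kd * h^x.
q = 0.520 * 8.65^0.650 = 2.11 L/hr
Therefore the emitter flow rate = 2.11 L/hr.


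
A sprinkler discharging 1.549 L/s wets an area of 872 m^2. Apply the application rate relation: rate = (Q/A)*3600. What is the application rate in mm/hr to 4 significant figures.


rate = (1.549 / 872) * 3600 = 6.395 mm/hr
Therefore the application rate = 6.395 mm/hr.


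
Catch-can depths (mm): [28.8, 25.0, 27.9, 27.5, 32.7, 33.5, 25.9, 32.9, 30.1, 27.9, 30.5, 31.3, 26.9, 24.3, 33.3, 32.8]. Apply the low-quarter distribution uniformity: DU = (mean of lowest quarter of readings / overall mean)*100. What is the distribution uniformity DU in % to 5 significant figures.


sorted lowest 4 of 16: [24.3, 25.0, 25.9, 26.9] -> mean = 25.52500 mm
overall mean = 29.45625 mm
DU = (25.52500/29.45625)*100 = 86.654 %
Therefore the distribution uniformity DU = 86.654 %.


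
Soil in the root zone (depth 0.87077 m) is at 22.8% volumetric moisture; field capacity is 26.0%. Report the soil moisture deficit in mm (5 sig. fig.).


Approach: apply the soil moisture deficit relation, SMD = (FC - theta)/100 * depth * 1000.
SMD = (26.0 - 22.8)/100 * 0.87077 * 1000 = 27.865 mm
Therefore the soil moisture deficit = 27.865 mm.


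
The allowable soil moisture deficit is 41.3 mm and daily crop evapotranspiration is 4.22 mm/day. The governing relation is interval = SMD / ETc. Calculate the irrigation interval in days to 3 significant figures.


interval = 41.3 / 4.22 = 9.79 days
Therefore the irrigation interval = 9.79 days.


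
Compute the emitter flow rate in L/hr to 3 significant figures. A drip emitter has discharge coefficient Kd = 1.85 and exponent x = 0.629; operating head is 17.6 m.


Approach: apply the emitter characteristic equation, q = Kd * h^x.
q = 1.85 * 17.6^0.629 = 11.2 L/hr
Therefore the emitter flow rate = 11.2 L/hr.


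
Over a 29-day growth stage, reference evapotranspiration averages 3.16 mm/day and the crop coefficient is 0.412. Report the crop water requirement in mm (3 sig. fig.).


Approach: apply the crop water requirement relation, CWR = ET0 * Kc * days.
CWR = 3.16 * 0.412 * 29 = 37.8 mm
Therefore the crop water requirement = 37.8 mm.


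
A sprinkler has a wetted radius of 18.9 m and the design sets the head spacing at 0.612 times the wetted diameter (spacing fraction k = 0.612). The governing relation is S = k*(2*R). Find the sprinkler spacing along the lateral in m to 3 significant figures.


S = 0.612 * (2 * 18.9) = 23.1 m
Therefore the sprinkler spacing along the lateral = 23.1 m.


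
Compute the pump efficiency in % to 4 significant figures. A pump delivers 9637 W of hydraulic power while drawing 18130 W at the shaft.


Approach: apply the efficiency ratio, eta = (P_out/P_in)*100.
eta = (9637 / 18130) * 100 = 53.15 %
Therefore the pump efficiency = 53.15 %.


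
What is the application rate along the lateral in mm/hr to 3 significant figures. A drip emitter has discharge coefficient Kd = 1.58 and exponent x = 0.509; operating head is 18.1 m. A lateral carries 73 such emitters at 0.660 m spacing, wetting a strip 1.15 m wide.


Approach: apply the emitter equation with a lateral mass balance, q = Kd*h^x; Q = n*q; rate = Q/(n*spacing*width).
Step 1 — single emitter flow (q = Kd*h^x):
  q = 1.58 * 18.1^0.509 = 6.8995 L/hr
Step 2 — total lateral flow: Q = 73 * 6.8995 = 503.66 L/hr
Step 3 — wetted area: A = 73 * 0.660 * 1.15 = 55.407 m^2
Step 4 — application rate: Q/A = 503.66/55.407 = 9.09 mm/hr
Therefore the application rate along the lateral = 9.09 mm/hr.
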